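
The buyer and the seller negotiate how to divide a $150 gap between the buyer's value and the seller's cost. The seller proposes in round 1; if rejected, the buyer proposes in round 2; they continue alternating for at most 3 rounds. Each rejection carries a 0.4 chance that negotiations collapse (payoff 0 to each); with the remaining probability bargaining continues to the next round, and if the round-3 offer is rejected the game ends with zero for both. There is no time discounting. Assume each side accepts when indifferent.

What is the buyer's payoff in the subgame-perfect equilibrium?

Round 3 (the seller proposes): rejection yields 0 for the buyer; the seller offers 0 and keeps 150.
Round 2 (the buyer proposes): rejecting gives the seller an expected 0.6 × 150 = 90; the buyer offers that and keeps 60.
Round 1 (the seller proposes): rejecting gives the buyer an expected 0.6 × 60 = 36. The seller offers 36 and keeps 150 − 36 = 114.

36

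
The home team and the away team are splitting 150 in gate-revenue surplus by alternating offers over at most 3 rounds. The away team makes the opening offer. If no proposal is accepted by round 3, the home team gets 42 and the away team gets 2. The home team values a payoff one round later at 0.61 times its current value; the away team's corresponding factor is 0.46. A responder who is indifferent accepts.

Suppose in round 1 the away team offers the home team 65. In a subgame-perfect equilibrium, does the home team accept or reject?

Accept

Round 3 (the away team proposes): the home team gets 42 if talks fail, so the away team offers 42 and keeps 108.
Round 2 (the home team proposes): the away team can get 108 next round, worth 0.46 × 108 = 49.68 now. The home team offers 49.68 and keeps 150 − 49.68 = 100.32.
So by rejecting in round 1, the home team gets 100.32 next round, worth 0.61 × 100.32 = 61.1952 now.
Offer 65 ≥ 61.1952, so the home team accepts.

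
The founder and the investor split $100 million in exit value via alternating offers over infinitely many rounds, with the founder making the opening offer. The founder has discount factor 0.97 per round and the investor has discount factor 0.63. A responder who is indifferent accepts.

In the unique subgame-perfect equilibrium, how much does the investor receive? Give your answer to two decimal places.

In a stationary SPE each proposer offers the other exactly their discounted continuation value.
If the founder keeps x when proposing and the investor keeps y when proposing, then x = 100 − 0.63y and y = 100 − 0.97x.
Solving: x = 100(1 − 0.63) / (1 − 0.97·0.63) = 37 / 0.3889 ≈ 95.1401.
The investor gets 100 − 95.1401 ≈ 4.8599.

4.86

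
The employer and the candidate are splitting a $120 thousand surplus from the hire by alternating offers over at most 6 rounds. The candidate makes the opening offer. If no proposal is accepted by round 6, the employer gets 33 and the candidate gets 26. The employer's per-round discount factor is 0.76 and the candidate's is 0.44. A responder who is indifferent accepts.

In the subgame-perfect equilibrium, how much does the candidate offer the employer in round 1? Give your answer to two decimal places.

Round 6 (the employer proposes): the candidate gets 26 if talks fail, so the employer offers 26 and keeps 94.
Round 5 (the candidate proposes): the employer can get 94 next round, worth 0.76 × 94 = 71.44 now. The candidate offers 71.44 and keeps 120 − 71.44 = 48.56.
Round 4 (the employer proposes): the candidate can get 48.56 next round, worth 0.44 × 48.56 = 21.3664 now, so the employer offers 21.3664, keeping 98.6336.
Round 3 (the candidate proposes): the employer can get 98.6336 next round, worth 0.76 × 98.6336 = 74.961536 now, so the candidate offers 74.961536, keeping 45.038464.
Round 2 (the employer proposes): the candidate can get 45.038464 next round, worth 0.44 × 45.038464 = 19.81692416 now; the employer offers that and keeps 100.18307584.
Round 1 (the candidate proposes): the employer can get 100.18307584 next round, worth 0.76 × 100.18307584 = 76.1391376384 now; the candidate offers that and keeps 43.8608623616.

76.14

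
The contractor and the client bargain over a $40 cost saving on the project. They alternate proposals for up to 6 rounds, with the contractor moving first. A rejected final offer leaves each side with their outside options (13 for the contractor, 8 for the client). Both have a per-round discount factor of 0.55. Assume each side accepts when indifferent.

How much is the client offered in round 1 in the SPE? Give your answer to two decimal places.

Work backward from the last round.
Round 6 (the client proposes): the contractor gets 13 if talks fail, so the client offers 13 and keeps 27.
Round 5 (the contractor proposes): the client can get 27 next round, worth 0.55 × 27 = 14.85 now; the contractor offers that and keeps 25.15.
Round 4 (the client proposes): the contractor can get 25.15 next round, worth 0.55 × 25.15 = 13.8325 now; the client offers that and keeps 26.1675.
Round 3 (the contractor proposes): the client can get 26.1675 next round, worth 0.55 × 26.1675 = 14.392125 now; the contractor offers that and keeps 25.607875.
Round 2 (the client proposes): the contractor can get 25.607875 next round, worth 0.55 × 25.607875 = 14.08433125 now; the client offers that and keeps 25.91566875.
Round 1 (the contractor proposes): the client can get 25.91566875 next round, worth 0.55 × 25.91566875 = 14.2536178125 now; the contractor offers that and keeps 25.7463821875.

14.25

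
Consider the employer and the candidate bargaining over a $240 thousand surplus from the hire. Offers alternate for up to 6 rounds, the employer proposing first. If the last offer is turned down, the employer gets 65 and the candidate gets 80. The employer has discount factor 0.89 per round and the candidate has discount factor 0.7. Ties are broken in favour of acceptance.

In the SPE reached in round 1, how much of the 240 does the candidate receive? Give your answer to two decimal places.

77.54

Round 6 (the candidate proposes): the employer gets 65 if talks fail, so the candidate offers 65 and keeps 175.
Round 5 (the employer proposes): the candidate can get 175 next round, worth 0.7 × 175 = 122.5 now, so the employer offers 122.5, keeping 117.5.
Round 4 (the candidate proposes): the employer can get 117.5 next round, worth 0.89 × 117.5 = 104.575 now, so the candidate offers 104.575, keeping 135.425.
Round 3 (the employer proposes): the candidate can get 135.425 next round, worth 0.7 × 135.425 = 94.7975 now. The employer offers 94.7975 and keeps 240 − 94.7975 = 145.2025.
Round 2 (the candidate proposes): the employer can get 145.2025 next round, worth 0.89 × 145.2025 = 129.230225 now; the candidate offers that and keeps 110.769775.
Round 1 (the employer proposes): the candidate can get 110.769775 next round, worth 0.7 × 110.769775 = 77.5388425 now; the employer offers that and keeps 162.4611575.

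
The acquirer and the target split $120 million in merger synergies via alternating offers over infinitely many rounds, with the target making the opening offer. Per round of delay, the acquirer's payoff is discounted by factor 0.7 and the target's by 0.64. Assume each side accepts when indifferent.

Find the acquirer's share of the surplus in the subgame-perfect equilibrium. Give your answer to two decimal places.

In a stationary SPE each proposer offers the other exactly their discounted continuation value.
If the target keeps x when proposing and the acquirer keeps y when proposing, then x = 120 − 0.7y and y = 120 − 0.64x.
Solving: x = 120(1 − 0.7) / (1 − 0.64·0.7) = 36 / 0.552 ≈ 65.2174.
The acquirer gets 120 − 65.2174 ≈ 54.7826.

54.78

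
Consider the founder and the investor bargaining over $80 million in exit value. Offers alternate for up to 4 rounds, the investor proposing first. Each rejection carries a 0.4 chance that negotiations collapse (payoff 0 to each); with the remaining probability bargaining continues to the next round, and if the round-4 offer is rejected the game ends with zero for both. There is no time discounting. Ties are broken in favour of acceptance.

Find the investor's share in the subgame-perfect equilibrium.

Round 4 (the founder proposes): the investor will accept anything ≥ 0, so the founder offers 0 and keeps 80.
Round 3 (the investor proposes): rejecting gives the founder an expected 0.6 × 80 = 48; the investor offers that and keeps 32.
Round 2 (the founder proposes): rejecting gives the investor an expected 0.6 × 32 = 19.2; the founder offers that and keeps 60.8.
Round 1 (the investor proposes): rejecting gives the founder an expected 0.6 × 60.8 = 36.48. The investor offers 36.48 and keeps 80 − 36.48 = 43.52.

43.52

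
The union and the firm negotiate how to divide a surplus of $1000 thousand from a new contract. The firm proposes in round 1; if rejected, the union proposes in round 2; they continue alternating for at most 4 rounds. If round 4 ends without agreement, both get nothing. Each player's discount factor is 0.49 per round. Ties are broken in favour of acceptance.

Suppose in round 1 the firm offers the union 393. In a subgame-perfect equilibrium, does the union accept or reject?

Round 4 (the union proposes): the firm will accept anything ≥ 0, so the union offers 0 and keeps 1000.
Round 3 (the firm proposes): the union can get 1000 next round, worth 0.49 × 1000 = 490 now, so the firm offers 490, keeping 510.
Round 2 (the union proposes): the firm can get 510 next round, worth 0.49 × 510 = 249.9 now. The union offers 249.9 and keeps 1000 − 249.9 = 750.1.
So by rejecting in round 1, the union gets 750.1 next round, worth 0.49 × 750.1 = 367.549 now.
Offer 393 ≥ 367.549, so the union accepts.

Accept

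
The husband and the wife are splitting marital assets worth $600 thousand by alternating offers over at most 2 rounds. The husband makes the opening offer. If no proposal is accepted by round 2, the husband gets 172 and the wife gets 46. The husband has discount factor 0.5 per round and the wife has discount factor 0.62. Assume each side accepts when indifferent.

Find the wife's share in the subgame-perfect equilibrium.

265.36

Round 2 (the wife proposes): the husband gets 172 if talks fail, so the wife offers 172 and keeps 428.
Round 1 (the husband proposes): the wife can get 428 next round, worth 0.62 × 428 = 265.36 now; the husband offers that and keeps 334.64.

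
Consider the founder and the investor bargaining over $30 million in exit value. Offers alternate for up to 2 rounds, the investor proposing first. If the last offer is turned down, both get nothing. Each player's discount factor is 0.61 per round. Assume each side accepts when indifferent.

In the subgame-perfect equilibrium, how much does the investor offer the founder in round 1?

Round 2 (the founder proposes): the investor will accept anything ≥ 0, so the founder offers 0 and keeps 30.
Round 1 (the investor proposes): the founder can get 30 next round, worth 0.61 × 30 = 18.3 now, so the investor offers 18.3, keeping 11.7.

18.3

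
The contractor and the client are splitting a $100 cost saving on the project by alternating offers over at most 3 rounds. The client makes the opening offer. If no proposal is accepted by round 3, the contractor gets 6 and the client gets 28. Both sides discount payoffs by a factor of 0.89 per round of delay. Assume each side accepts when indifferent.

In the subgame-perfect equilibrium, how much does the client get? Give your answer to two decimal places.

85.46

Round 3 (the client proposes): the contractor gets 6 if talks fail, so the client offers 6 and keeps 94.
Round 2 (the contractor proposes): the client can get 94 next round, worth 0.89 × 94 = 83.66 now; the contractor offers that and keeps 16.34.
Round 1 (the client proposes): the contractor can get 16.34 next round, worth 0.89 × 16.34 = 14.5426 now. The client offers 14.5426 and keeps 100 − 14.5426 = 85.4574.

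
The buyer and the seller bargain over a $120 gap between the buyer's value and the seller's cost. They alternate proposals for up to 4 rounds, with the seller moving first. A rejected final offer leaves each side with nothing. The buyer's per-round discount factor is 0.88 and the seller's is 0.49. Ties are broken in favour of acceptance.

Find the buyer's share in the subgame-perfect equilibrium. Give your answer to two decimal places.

99.39

Round 4 (the buyer proposes): the seller will accept anything ≥ 0, so the buyer offers 0 and keeps 120.
Round 3 (the seller proposes): the buyer can get 120 next round, worth 0.88 × 120 = 105.6 now, so the seller offers 105.6, keeping 14.4.
Round 2 (the buyer proposes): the seller can get 14.4 next round, worth 0.49 × 14.4 = 7.056 now; the buyer offers that and keeps 112.944.
Round 1 (the seller proposes): the buyer can get 112.944 next round, worth 0.88 × 112.944 = 99.39072 now, so the seller offers 99.39072, keeping 20.60928.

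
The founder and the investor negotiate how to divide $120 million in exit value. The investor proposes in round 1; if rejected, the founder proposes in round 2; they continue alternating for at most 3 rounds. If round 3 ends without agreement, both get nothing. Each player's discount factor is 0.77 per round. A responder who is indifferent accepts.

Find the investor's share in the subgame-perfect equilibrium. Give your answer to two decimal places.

98.75

Round 3 (the investor proposes): the founder will accept anything ≥ 0, so the investor offers 0 and keeps 120.
Round 2 (the founder proposes): the investor can get 120 next round, worth 0.77 × 120 = 92.4 now, so the founder offers 92.4, keeping 27.6.
Round 1 (the investor proposes): the founder can get 27.6 next round, worth 0.77 × 27.6 = 21.252 now, so the investor offers 21.252, keeping 98.748.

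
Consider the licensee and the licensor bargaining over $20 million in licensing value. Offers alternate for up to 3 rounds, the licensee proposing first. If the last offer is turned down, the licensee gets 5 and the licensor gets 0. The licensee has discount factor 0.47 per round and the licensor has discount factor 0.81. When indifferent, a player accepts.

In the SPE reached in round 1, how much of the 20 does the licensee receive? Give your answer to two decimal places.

Round 3 (the licensee proposes): rejection yields 0 for the licensor; the licensee offers 0 and keeps 20.
Round 2 (the licensor proposes): the licensee can get 20 next round, worth 0.47 × 20 = 9.4 now, so the licensor offers 9.4, keeping 10.6.
Round 1 (the licensee proposes): the licensor can get 10.6 next round, worth 0.81 × 10.6 = 8.586 now. The licensee offers 8.586 and keeps 20 − 8.586 = 11.414.

11.41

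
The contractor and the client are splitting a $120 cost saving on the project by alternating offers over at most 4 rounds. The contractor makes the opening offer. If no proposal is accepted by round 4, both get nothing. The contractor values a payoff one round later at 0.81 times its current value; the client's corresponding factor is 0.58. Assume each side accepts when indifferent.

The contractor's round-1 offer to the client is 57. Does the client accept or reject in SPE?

Accept

Work out the client's continuation value if the offer is rejected.
Round 4 (the client proposes): rejection yields 0 for the contractor; the client offers 0 and keeps 120.
Round 3 (the contractor proposes): the client can get 120 next round, worth 0.58 × 120 = 69.6 now; the contractor offers that and keeps 50.4.
Round 2 (the client proposes): the contractor can get 50.4 next round, worth 0.81 × 50.4 = 40.824 now, so the client offers 40.824, keeping 79.176.
So by rejecting in round 1, the client gets 79.176 next round, worth 0.58 × 79.176 = 45.92208 now.
Offer 57 ≥ 45.92208, so the client accepts.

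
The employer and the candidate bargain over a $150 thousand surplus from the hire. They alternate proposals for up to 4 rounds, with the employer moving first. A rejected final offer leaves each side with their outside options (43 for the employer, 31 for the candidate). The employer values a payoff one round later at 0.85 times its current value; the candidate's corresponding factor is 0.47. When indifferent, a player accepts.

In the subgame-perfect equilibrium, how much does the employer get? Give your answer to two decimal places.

Round 4 (the candidate proposes): the employer gets 43 if talks fail, so the candidate offers 43 and keeps 107.
Round 3 (the employer proposes): the candidate can get 107 next round, worth 0.47 × 107 = 50.29 now, so the employer offers 50.29, keeping 99.71.
Round 2 (the candidate proposes): the employer can get 99.71 next round, worth 0.85 × 99.71 = 84.7535 now, so the candidate offers 84.7535, keeping 65.2465.
Round 1 (the employer proposes): the candidate can get 65.2465 next round, worth 0.47 × 65.2465 = 30.665855 now, so the employer offers 30.665855, keeping 119.334145.

119.33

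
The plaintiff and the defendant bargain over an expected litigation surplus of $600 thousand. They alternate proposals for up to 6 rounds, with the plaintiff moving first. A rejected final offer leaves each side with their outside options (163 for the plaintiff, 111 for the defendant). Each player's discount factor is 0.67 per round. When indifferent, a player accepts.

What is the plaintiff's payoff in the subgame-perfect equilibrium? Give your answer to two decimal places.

Round 6 (the defendant proposes): the plaintiff gets 163 if talks fail, so the defendant offers 163 and keeps 437.
Round 5 (the plaintiff proposes): the defendant can get 437 next round, worth 0.67 × 437 = 292.79 now. The plaintiff offers 292.79 and keeps 600 − 292.79 = 307.21.
Round 4 (the defendant proposes): the plaintiff can get 307.21 next round, worth 0.67 × 307.21 = 205.8307 now. The defendant offers 205.8307 and keeps 600 − 205.8307 = 394.1693.
Round 3 (the plaintiff proposes): the defendant can get 394.1693 next round, worth 0.67 × 394.1693 = 264.093431 now, so the plaintiff offers 264.093431, keeping 335.906569.
Round 2 (the defendant proposes): the plaintiff can get 335.906569 next round, worth 0.67 × 335.906569 = 225.05740123 now, so the defendant offers 225.05740123, keeping 374.94259877.
Round 1 (the plaintiff proposes): the defendant can get 374.94259877 next round, worth 0.67 × 374.94259877 = 251.2115411759 now; the plaintiff offers that and keeps 348.7884588241.

348.79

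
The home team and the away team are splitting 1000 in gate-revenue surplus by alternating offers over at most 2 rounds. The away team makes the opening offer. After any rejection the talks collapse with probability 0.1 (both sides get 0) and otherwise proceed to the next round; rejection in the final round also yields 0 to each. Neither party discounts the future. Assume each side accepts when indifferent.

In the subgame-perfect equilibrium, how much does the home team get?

Round 2 (the home team proposes): rejection yields 0 for the away team; the home team offers 0 and keeps 1000.
Round 1 (the away team proposes): rejecting gives the home team an expected 0.9 × 1000 = 900; the away team offers that and keeps 100.

900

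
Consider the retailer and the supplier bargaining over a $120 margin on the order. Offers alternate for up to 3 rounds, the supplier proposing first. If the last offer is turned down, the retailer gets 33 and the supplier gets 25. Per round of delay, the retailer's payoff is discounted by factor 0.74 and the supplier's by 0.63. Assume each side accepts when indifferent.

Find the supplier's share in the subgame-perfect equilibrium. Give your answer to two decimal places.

Round 3 (the supplier proposes): the retailer gets 33 if talks fail, so the supplier offers 33 and keeps 87.
Round 2 (the retailer proposes): the supplier can get 87 next round, worth 0.63 × 87 = 54.81 now; the retailer offers that and keeps 65.19.
Round 1 (the supplier proposes): the retailer can get 65.19 next round, worth 0.74 × 65.19 = 48.2406 now. The supplier offers 48.2406 and keeps 120 − 48.2406 = 71.7594.

71.76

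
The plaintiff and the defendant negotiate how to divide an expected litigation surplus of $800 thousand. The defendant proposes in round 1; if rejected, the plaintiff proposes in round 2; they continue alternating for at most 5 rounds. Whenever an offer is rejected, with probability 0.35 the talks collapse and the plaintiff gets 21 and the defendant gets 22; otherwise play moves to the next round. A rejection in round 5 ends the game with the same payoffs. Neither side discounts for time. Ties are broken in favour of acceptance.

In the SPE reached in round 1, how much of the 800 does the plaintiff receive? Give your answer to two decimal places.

265.98

Round 5 (the defendant proposes): the plaintiff gets 21 if talks fail, so the defendant offers 21 and keeps 779.
Round 4 (the plaintiff proposes): rejecting gives the defendant an expected 0.65 × 779 + 0.35 × 22 = 514.05, so the plaintiff offers 514.05, keeping 285.95.
Round 3 (the defendant proposes): rejecting gives the plaintiff an expected 0.65 × 285.95 + 0.35 × 21 = 193.2175. The defendant offers 193.2175 and keeps 800 − 193.2175 = 606.7825.
Round 2 (the plaintiff proposes): rejecting gives the defendant an expected 0.65 × 606.7825 + 0.35 × 22 = 402.108625. The plaintiff offers 402.108625 and keeps 800 − 402.108625 = 397.891375.
Round 1 (the defendant proposes): rejecting gives the plaintiff an expected 0.65 × 397.891375 + 0.35 × 21 = 265.97939375. The defendant offers 265.97939375 and keeps 800 − 265.97939375 = 534.02060625.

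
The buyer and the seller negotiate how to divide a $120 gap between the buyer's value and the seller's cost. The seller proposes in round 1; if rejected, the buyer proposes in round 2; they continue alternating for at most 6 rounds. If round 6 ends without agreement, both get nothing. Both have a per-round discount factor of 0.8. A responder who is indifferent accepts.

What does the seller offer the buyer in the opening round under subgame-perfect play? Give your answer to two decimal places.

70.81

Round 6 (the buyer proposes): the seller will accept anything ≥ 0, so the buyer offers 0 and keeps 120.
Round 5 (the seller proposes): the buyer can get 120 next round, worth 0.8 × 120 = 96 now, so the seller offers 96, keeping 24.
Round 4 (the buyer proposes): the seller can get 24 next round, worth 0.8 × 24 = 19.2 now. The buyer offers 19.2 and keeps 120 − 19.2 = 100.8.
Round 3 (the seller proposes): the buyer can get 100.8 next round, worth 0.8 × 100.8 = 80.64 now, so the seller offers 80.64, keeping 39.36.
Round 2 (the buyer proposes): the seller can get 39.36 next round, worth 0.8 × 39.36 = 31.488 now; the buyer offers that and keeps 88.512.
Round 1 (the seller proposes): the buyer can get 88.512 next round, worth 0.8 × 88.512 = 70.8096 now, so the seller offers 70.8096, keeping 49.1904.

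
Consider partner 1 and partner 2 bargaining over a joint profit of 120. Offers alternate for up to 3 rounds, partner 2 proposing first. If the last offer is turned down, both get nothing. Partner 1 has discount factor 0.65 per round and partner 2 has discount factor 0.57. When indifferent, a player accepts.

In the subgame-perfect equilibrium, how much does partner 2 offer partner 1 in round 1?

Round 3 (partner 2 proposes): rejection yields 0 for partner 1; partner 2 offers 0 and keeps 120.
Round 2 (partner 1 proposes): partner 2 can get 120 next round, worth 0.57 × 120 = 68.4 now. Partner 1 offers 68.4 and keeps 120 − 68.4 = 51.6.
Round 1 (partner 2 proposes): partner 1 can get 51.6 next round, worth 0.65 × 51.6 = 33.54 now; partner 2 offers that and keeps 86.46.

33.54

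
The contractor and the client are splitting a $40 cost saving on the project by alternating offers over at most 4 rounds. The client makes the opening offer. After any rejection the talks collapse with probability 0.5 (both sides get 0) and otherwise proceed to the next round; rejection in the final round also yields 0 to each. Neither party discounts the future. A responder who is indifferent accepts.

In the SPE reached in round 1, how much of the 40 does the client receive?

25

By backward induction:
Round 4 (the contractor proposes): rejection yields 0 for the client; the contractor offers 0 and keeps 40.
Round 3 (the client proposes): rejecting gives the contractor an expected 0.5 × 40 = 20. The client offers 20 and keeps 40 − 20 = 20.
Round 2 (the contractor proposes): rejecting gives the client an expected 0.5 × 20 = 10, so the contractor offers 10, keeping 30.
Round 1 (the client proposes): rejecting gives the contractor an expected 0.5 × 30 = 15, so the client offers 15, keeping 25.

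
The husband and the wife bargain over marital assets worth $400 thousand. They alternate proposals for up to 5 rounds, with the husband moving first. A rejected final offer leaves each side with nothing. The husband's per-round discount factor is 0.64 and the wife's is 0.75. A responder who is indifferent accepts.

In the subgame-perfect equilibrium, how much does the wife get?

Round 5 (the husband proposes): rejection yields 0 for the wife; the husband offers 0 and keeps 400.
Round 4 (the wife proposes): the husband can get 400 next round, worth 0.64 × 400 = 256 now. The wife offers 256 and keeps 400 − 256 = 144.
Round 3 (the husband proposes): the wife can get 144 next round, worth 0.75 × 144 = 108 now. The husband offers 108 and keeps 400 − 108 = 292.
Round 2 (the wife proposes): the husband can get 292 next round, worth 0.64 × 292 = 186.88 now; the wife offers that and keeps 213.12.
Round 1 (the husband proposes): the wife can get 213.12 next round, worth 0.75 × 213.12 = 159.84 now, so the husband offers 159.84, keeping 240.16.

159.84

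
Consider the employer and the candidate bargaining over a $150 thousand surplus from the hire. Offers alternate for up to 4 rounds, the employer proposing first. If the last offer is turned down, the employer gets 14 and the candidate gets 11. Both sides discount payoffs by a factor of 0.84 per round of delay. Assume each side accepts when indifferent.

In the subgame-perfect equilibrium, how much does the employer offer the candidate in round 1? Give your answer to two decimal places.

Round 4 (the candidate proposes): the employer gets 14 if talks fail, so the candidate offers 14 and keeps 136.
Round 3 (the employer proposes): the candidate can get 136 next round, worth 0.84 × 136 = 114.24 now, so the employer offers 114.24, keeping 35.76.
Round 2 (the candidate proposes): the employer can get 35.76 next round, worth 0.84 × 35.76 = 30.0384 now; the candidate offers that and keeps 119.9616.
Round 1 (the employer proposes): the candidate can get 119.9616 next round, worth 0.84 × 119.9616 = 100.767744 now; the employer offers that and keeps 49.232256.

100.77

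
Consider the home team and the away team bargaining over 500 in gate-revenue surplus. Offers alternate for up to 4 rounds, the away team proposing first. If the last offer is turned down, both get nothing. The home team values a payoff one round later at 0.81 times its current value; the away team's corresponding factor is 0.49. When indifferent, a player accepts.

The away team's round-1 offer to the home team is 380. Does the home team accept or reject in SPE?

Accept

Round 4 (the home team proposes): the away team will accept anything ≥ 0, so the home team offers 0 and keeps 500.
Round 3 (the away team proposes): the home team can get 500 next round, worth 0.81 × 500 = 405 now. The away team offers 405 and keeps 500 − 405 = 95.
Round 2 (the home team proposes): the away team can get 95 next round, worth 0.49 × 95 = 46.55 now; the home team offers that and keeps 453.45.
So by rejecting in round 1, the home team gets 453.45 next round, worth 0.81 × 453.45 = 367.2945 now.
Offer 380 ≥ 367.2945, so the home team accepts.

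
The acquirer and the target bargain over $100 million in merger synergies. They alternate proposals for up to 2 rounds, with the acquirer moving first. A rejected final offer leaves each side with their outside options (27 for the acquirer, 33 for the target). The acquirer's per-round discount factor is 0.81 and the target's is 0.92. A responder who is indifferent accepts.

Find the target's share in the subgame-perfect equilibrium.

67.16

Round 2 (the target proposes): the acquirer gets 27 if talks fail, so the target offers 27 and keeps 73.
Round 1 (the acquirer proposes): the target can get 73 next round, worth 0.92 × 73 = 67.16 now. The acquirer offers 67.16 and keeps 100 − 67.16 = 32.84.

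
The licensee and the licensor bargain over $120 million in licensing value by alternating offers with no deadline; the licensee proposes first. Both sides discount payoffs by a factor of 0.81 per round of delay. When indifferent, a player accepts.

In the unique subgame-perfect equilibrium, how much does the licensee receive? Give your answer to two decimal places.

66.30

Let x be the licensee's share when the licensee proposes and y be the licensor's share when the licensor proposes.
The licensor accepts iff offered ≥ 0.81·y, so x = 120 − 0.81y. Symmetrically y = 120 − 0.81x.
Substituting: x = 120 − 0.81(120 − 0.81x), giving x(1 − 0.81·0.81) = 120(1 − 0.81).
So x = 120 × 0.19 / 0.3439 ≈ 66.2983, and the licensor receives 120 − x ≈ 53.7017.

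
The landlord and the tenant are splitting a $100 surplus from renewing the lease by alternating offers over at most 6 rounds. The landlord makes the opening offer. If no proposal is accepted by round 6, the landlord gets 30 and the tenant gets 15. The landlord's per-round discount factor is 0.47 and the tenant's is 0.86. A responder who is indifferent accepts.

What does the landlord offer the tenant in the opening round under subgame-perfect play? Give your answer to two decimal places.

Round 6 (the tenant proposes): the landlord gets 30 if talks fail, so the tenant offers 30 and keeps 70.
Round 5 (the landlord proposes): the tenant can get 70 next round, worth 0.86 × 70 = 60.2 now, so the landlord offers 60.2, keeping 39.8.
Round 4 (the tenant proposes): the landlord can get 39.8 next round, worth 0.47 × 39.8 = 18.706 now, so the tenant offers 18.706, keeping 81.294.
Round 3 (the landlord proposes): the tenant can get 81.294 next round, worth 0.86 × 81.294 = 69.91284 now; the landlord offers that and keeps 30.08716.
Round 2 (the tenant proposes): the landlord can get 30.08716 next round, worth 0.47 × 30.08716 = 14.1409652 now, so the tenant offers 14.1409652, keeping 85.8590348.
Round 1 (the landlord proposes): the tenant can get 85.8590348 next round, worth 0.86 × 85.8590348 = 73.838769928 now; the landlord offers that and keeps 26.161230072.

73.84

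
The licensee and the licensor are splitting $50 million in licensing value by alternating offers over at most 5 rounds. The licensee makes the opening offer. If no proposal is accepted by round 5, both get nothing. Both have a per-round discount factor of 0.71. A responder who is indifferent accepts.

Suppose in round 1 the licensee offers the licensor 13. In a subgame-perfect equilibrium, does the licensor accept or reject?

Reject

Work out the licensor's continuation value if the offer is rejected.
Round 5 (the licensee proposes): rejection yields 0 for the licensor; the licensee offers 0 and keeps 50.
Round 4 (the licensor proposes): the licensee can get 50 next round, worth 0.71 × 50 = 35.5 now. The licensor offers 35.5 and keeps 50 − 35.5 = 14.5.
Round 3 (the licensee proposes): the licensor can get 14.5 next round, worth 0.71 × 14.5 = 10.295 now. The licensee offers 10.295 and keeps 50 − 10.295 = 39.705.
Round 2 (the licensor proposes): the licensee can get 39.705 next round, worth 0.71 × 39.705 = 28.19055 now; the licensor offers that and keeps 21.80945.
So by rejecting in round 1, the licensor gets 21.80945 next round, worth 0.71 × 21.80945 = 15.4847095 now.
Offer 13 < 15.4847095, so the licensor rejects.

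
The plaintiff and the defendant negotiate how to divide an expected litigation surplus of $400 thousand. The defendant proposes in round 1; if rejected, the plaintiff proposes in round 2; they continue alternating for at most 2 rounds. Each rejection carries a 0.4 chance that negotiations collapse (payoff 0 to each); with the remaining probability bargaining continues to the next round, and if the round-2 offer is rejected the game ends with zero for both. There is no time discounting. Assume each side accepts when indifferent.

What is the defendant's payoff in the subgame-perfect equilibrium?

Round 2 (the plaintiff proposes): rejection yields 0 for the defendant; the plaintiff offers 0 and keeps 400.
Round 1 (the defendant proposes): rejecting gives the plaintiff an expected 0.6 × 400 = 240, so the defendant offers 240, keeping 160.

160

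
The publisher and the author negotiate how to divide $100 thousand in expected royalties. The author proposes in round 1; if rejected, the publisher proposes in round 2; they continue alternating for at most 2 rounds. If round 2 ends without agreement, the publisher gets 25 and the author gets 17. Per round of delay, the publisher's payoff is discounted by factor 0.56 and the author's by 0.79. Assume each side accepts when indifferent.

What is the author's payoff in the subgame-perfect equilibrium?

53.52

Round 2 (the publisher proposes): the author gets 17 if talks fail, so the publisher offers 17 and keeps 83.
Round 1 (the author proposes): the publisher can get 83 next round, worth 0.56 × 83 = 46.48 now; the author offers that and keeps 53.52.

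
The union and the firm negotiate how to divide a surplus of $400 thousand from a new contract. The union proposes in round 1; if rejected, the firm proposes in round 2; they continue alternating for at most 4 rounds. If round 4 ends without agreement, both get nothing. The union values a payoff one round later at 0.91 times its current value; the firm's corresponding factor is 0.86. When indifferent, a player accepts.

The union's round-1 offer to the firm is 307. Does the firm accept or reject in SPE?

Accept

Work out the firm's continuation value if the offer is rejected.
Round 4 (the firm proposes): rejection yields 0 for the union; the firm offers 0 and keeps 400.
Round 3 (the union proposes): the firm can get 400 next round, worth 0.86 × 400 = 344 now, so the union offers 344, keeping 56.
Round 2 (the firm proposes): the union can get 56 next round, worth 0.91 × 56 = 50.96 now; the firm offers that and keeps 349.04.
So by rejecting in round 1, the firm gets 349.04 next round, worth 0.86 × 349.04 = 300.1744 now.
Offer 307 ≥ 300.1744, so the firm accepts.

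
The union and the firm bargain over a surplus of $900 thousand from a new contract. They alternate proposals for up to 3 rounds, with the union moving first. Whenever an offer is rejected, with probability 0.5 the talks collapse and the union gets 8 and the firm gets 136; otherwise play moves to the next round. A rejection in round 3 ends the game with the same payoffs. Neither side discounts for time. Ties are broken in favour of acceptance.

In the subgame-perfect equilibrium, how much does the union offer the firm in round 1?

Round 3 (the union proposes): the firm gets 136 if talks fail, so the union offers 136 and keeps 764.
Round 2 (the firm proposes): rejecting gives the union an expected 0.5 × 764 + 0.5 × 8 = 386. The firm offers 386 and keeps 900 − 386 = 514.
Round 1 (the union proposes): rejecting gives the firm an expected 0.5 × 514 + 0.5 × 136 = 325, so the union offers 325, keeping 575.

325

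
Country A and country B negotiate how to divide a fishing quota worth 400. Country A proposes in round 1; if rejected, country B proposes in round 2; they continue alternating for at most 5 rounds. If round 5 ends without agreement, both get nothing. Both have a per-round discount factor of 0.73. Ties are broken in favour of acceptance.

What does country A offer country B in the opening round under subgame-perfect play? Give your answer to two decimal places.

Round 5 (country A proposes): rejection yields 0 for country B; country A offers 0 and keeps 400.
Round 4 (country B proposes): country A can get 400 next round, worth 0.73 × 400 = 292 now, so country B offers 292, keeping 108.
Round 3 (country A proposes): country B can get 108 next round, worth 0.73 × 108 = 78.84 now. Country A offers 78.84 and keeps 400 − 78.84 = 321.16.
Round 2 (country B proposes): country A can get 321.16 next round, worth 0.73 × 321.16 = 234.4468 now. Country B offers 234.4468 and keeps 400 − 234.4468 = 165.5532.
Round 1 (country A proposes): country B can get 165.5532 next round, worth 0.73 × 165.5532 = 120.853836 now, so country A offers 120.853836, keeping 279.146164.

120.85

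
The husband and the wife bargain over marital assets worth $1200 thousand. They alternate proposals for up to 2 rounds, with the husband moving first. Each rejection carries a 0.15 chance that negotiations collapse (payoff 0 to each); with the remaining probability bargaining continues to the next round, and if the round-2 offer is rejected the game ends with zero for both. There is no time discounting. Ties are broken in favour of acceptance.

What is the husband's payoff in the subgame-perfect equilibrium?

180

Round 2 (the wife proposes): the husband will accept anything ≥ 0, so the wife offers 0 and keeps 1200.
Round 1 (the husband proposes): rejecting gives the wife an expected 0.85 × 1200 = 1020, so the husband offers 1020, keeping 180.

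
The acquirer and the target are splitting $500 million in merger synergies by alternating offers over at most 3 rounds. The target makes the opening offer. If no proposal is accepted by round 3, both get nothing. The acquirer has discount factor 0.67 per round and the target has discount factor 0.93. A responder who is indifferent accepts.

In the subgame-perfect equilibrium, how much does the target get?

Solve by backward induction from round 3.
Round 3 (the target proposes): rejection yields 0 for the acquirer; the target offers 0 and keeps 500.
Round 2 (the acquirer proposes): the target can get 500 next round, worth 0.93 × 500 = 465 now, so the acquirer offers 465, keeping 35.
Round 1 (the target proposes): the acquirer can get 35 next round, worth 0.67 × 35 = 23.45 now. The target offers 23.45 and keeps 500 − 23.45 = 476.55.

476.55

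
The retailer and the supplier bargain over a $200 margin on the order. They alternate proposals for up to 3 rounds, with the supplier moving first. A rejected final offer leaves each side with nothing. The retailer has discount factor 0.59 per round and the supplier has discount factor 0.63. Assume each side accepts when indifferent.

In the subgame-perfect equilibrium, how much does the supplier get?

156.34

Round 3 (the supplier proposes): the retailer will accept anything ≥ 0, so the supplier offers 0 and keeps 200.
Round 2 (the retailer proposes): the supplier can get 200 next round, worth 0.63 × 200 = 126 now. The retailer offers 126 and keeps 200 − 126 = 74.
Round 1 (the supplier proposes): the retailer can get 74 next round, worth 0.59 × 74 = 43.66 now; the supplier offers that and keeps 156.34.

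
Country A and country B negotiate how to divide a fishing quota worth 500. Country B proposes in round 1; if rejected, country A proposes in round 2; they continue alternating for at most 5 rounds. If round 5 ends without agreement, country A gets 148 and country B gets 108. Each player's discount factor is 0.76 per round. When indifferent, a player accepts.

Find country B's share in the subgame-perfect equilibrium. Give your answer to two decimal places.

Round 5 (country B proposes): country A gets 148 if talks fail, so country B offers 148 and keeps 352.
Round 4 (country A proposes): country B can get 352 next round, worth 0.76 × 352 = 267.52 now. Country A offers 267.52 and keeps 500 − 267.52 = 232.48.
Round 3 (country B proposes): country A can get 232.48 next round, worth 0.76 × 232.48 = 176.6848 now; country B offers that and keeps 323.3152.
Round 2 (country A proposes): country B can get 323.3152 next round, worth 0.76 × 323.3152 = 245.719552 now. Country A offers 245.719552 and keeps 500 − 245.719552 = 254.280448.
Round 1 (country B proposes): country A can get 254.280448 next round, worth 0.76 × 254.280448 = 193.25314048 now; country B offers that and keeps 306.74685952.

306.75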